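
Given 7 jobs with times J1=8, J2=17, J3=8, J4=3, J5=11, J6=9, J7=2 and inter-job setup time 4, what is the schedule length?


Makespan = Σ processing + (n-1) × setup
= (8 + 17 + 8 + 3 + 11 + 9 + 2) + (7-1)×4
= 58 + 24
= 82 time units


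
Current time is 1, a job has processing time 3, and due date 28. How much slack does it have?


Slack = due - current_time - processing
= 28 - 1 - 3
= 24


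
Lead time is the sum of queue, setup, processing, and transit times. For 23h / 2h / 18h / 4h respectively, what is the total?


Lead time = queue + setup + processing + transit
= 23 + 2 + 18 + 4
= 47 hours


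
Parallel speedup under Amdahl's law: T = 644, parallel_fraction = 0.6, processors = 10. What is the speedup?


Amdahl's law: T_p = T × ((1-p) + p/N)
= 644 × ((1-0.6) + 0.6/10)
= 644 × (0.40 + 0.0600)
= 644 × 0.4600
= 296.24
Speedup = 644/296.24
= 2.17×


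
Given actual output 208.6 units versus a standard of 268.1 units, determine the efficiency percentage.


Efficiency = (actual / standard) × 100
= (208.6 / 268.1) × 100
= 77.8%


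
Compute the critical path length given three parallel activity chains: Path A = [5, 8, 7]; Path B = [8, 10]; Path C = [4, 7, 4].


Path A: 5 + 8 + 7 = 20
Path B: 8 + 10 = 18
Path C: 4 + 7 + 4 = 15
Critical path = longest = max(20, 18, 15)
= 20 (Path A)


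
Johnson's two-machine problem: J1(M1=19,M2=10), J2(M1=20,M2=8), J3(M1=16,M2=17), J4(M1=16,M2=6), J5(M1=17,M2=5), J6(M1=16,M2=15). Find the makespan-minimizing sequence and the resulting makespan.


Johnson's rule:
Group 1 (M1≤M2, sort by M1): ['J3']
Group 2 (M1>M2, sort desc M2): ['J6', 'J1', 'J2', 'J4', 'J5']
Sequence: J3 → J6 → J1 → J2 → J4 → J5
Makespan calculation:
  J3: M1 done=16, M2 done=33
  J6: M1 done=32, M2 done=48
  J1: M1 done=51, M2 done=61
  J2: M1 done=71, M2 done=79
  J4: M1 done=87, M2 done=93
  J5: M1 done=104, M2 done=109
= Sequence: J3 → J6 → J1 → J2 → J4 → J5, Makespan: 109


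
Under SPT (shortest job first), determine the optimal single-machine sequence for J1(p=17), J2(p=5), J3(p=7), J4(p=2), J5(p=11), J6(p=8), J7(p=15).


SPT: sort by shortest processing time
  J4: p=2
  J2: p=5
  J3: p=7
  J6: p=8
  J5: p=11
  J7: p=15
  J1: p=17
Order: J4 → J2 → J3 → J6 → J5 → J7 → J1


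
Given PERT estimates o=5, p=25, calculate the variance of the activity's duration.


σ² = ((p - o) / 6)² = (p - o)² / 36
= (25 - 5)² / 36
= 20² / 36
= 400 / 36
= 11.1111


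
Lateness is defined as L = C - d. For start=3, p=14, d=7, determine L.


Completion = 3 + 14 = 17
Lateness = C - d = 17 - 7
= 10


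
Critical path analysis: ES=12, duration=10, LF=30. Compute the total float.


EF = ES + duration = 12 + 10 = 22
LS = LF - duration = 30 - 10 = 20
Total Float = LF - EF = 30 - 22
(or LS - ES = 20 - 12)
= 8


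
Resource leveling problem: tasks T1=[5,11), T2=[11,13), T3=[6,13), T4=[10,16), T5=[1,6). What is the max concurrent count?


Check each time point for overlaps:
  t=10: 3 tasks active (T1, T3, T4)
Max concurrent = 3


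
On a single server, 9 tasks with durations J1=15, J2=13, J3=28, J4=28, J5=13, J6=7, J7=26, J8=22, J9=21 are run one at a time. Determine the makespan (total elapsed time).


Sequential makespan: sum all processing times
= 15 + 13 + 28 + 28 + 13 + 7 + 26 + 22 + 21
= 173 time units


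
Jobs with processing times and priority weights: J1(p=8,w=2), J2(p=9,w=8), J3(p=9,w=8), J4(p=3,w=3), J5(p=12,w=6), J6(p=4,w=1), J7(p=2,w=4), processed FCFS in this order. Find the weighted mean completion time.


Completion times:
  J1: C=8, w×C=2×8=16
  J2: C=17, w×C=8×17=136
  J3: C=26, w×C=8×26=208
  J4: C=29, w×C=3×29=87
  J5: C=41, w×C=6×41=246
  J6: C=45, w×C=1×45=45
  J7: C=47, w×C=4×47=188
Sum w×C = 926
Sum w = 32
Weighted avg = 926/32
= 28.94


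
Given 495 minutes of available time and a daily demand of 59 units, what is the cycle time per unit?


Cycle time = available time / demand
= 495 / 59
= 8.39 min/unit


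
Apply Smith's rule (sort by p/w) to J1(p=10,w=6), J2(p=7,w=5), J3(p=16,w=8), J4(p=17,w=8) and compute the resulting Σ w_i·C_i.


WSPT order (by p/w): J2 → J1 → J3 → J4
  J2: C=7, w·C=5×7=35
  J1: C=17, w·C=6×17=102
  J3: C=33, w·C=8×33=264
  J4: C=50, w·C=8×50=400
Σ w·C = 801
= 801


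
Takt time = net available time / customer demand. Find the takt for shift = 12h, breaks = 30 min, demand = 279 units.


Available = 12×60 - 30 = 690 min
Takt time = 690 / 279
= 2.47 min/unit


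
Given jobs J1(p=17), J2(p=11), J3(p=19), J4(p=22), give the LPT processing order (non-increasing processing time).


LPT: sort by longest processing time first
  J4: p=22
  J3: p=19
  J1: p=17
  J2: p=11
Order: J4 → J3 → J1 → J2


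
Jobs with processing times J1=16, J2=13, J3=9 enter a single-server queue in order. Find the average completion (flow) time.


Completion times:
  J1: completes at 16
  J2: completes at 29
  J3: completes at 38
Sum = 83
Average = 83/3
= 27.67


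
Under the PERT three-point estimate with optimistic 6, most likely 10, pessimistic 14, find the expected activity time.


te = (o + 4m + p) / 6
= (6 + 4×10 + 14) / 6
= (6 + 40 + 14) / 6
= 60 / 6
= 10.00


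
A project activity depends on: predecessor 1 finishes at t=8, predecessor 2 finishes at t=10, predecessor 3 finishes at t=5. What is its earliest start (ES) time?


ES = max of all predecessor completion times
Predecessors: [8, 10, 5]
ES = max(8, 10, 5)
= 10


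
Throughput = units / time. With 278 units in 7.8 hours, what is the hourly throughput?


Throughput = units / time
= 278 / 7.8
= 35.6 units/hour


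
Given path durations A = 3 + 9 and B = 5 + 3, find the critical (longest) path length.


Path A: 3 + 9 = 12
Path B: 5 + 3 = 8
Critical path = longest = max(12, 8)
= 12 (Path A)


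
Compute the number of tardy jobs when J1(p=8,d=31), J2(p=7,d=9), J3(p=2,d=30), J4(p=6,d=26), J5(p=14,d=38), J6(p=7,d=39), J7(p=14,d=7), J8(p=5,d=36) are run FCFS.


Completion vs due date:
  J1: C=8, d=31 → on time
  J2: C=15, d=9 → TARDY
  J3: C=17, d=30 → on time
  J4: C=23, d=26 → on time
  J5: C=37, d=38 → on time
  J6: C=44, d=39 → TARDY
  J7: C=58, d=7 → TARDY
  J8: C=63, d=36 → TARDY
Tardy jobs: J2, J6, J7, J8
Count = 4


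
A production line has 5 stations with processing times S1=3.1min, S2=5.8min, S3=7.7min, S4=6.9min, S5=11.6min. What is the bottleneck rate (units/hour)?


Bottleneck = longest station time
Station times: [3.1, 5.8, 7.7, 6.9, 11.6]
Max = 11.6 min
Rate = 60 / 11.6
= 5.17 units/hour (bottleneck: 11.6min)


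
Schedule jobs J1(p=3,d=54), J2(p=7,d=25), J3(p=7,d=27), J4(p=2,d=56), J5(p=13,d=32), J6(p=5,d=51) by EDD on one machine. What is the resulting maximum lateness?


EDD order: J2 → J3 → J5 → J6 → J1 → J4
Completion and lateness:
  J2: C=7, d=25, L=7-25=-18
  J3: C=14, d=27, L=14-27=-13
  J5: C=27, d=32, L=27-32=-5
  J6: C=32, d=51, L=32-51=-19
  J1: C=35, d=54, L=35-54=-19
  J4: C=37, d=56, L=37-56=-19
Lmax = max(-18, -13, -5, -19, -19, -19)
= -5


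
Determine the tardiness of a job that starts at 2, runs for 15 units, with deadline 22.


Completion = start + processing = 2 + 15 = 17
Tardiness = max(0, C - d) = max(0, 17 - 22)
= max(0, -5)
= 0


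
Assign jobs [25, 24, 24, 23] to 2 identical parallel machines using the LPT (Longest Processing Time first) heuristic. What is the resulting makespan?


Jobs (LPT sorted): [25, 24, 24, 23]
Machines: 2
  J=25 → Machine 1 (load: 0+25=25)
  J=24 → Machine 2 (load: 0+24=24)
  J=24 → Machine 2 (load: 24+24=48)
  J=23 → Machine 1 (load: 25+23=48)
Machine loads: [48, 48]
Makespan = max = 48 time units


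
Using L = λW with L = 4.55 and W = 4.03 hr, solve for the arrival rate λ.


Little's law: L = λW → λ = L / W
= 4.55 / 4.03
= 1.13 per hour


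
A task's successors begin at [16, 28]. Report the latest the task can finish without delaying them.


LF = min of all successor start times
Successors start at: [16, 28]
LF = min(16, 28)
= 16


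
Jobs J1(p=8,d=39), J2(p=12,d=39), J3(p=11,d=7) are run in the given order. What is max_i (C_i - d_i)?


Lateness per job (L = C - d):
  J1: C=8, d=39, L=-31
  J2: C=20, d=39, L=-19
  J3: C=31, d=7, L=24
Lmax = max(-31, -19, 24)
= 24


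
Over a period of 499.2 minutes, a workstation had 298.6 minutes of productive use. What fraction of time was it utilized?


Utilization = busy / total × 100
= 298.6 / 499.2 × 100
= 59.8%


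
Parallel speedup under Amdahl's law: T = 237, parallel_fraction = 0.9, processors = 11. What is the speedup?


Amdahl's law: T_p = T × ((1-p) + p/N)
= 237 × ((1-0.9) + 0.9/11)
= 237 × (0.10 + 0.0818)
= 237 × 0.1818
= 43.09
Speedup = 237/43.09
= 5.50×


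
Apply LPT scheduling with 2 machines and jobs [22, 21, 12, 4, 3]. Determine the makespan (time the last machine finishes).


Jobs (LPT sorted): [22, 21, 12, 4, 3]
Machines: 2
  J=22 → Machine 1 (load: 0+22=22)
  J=21 → Machine 2 (load: 0+21=21)
  J=12 → Machine 2 (load: 21+12=33)
  J=4 → Machine 1 (load: 22+4=26)
  J=3 → Machine 1 (load: 26+3=29)
Machine loads: [29, 33]
Makespan = max = 33 time units


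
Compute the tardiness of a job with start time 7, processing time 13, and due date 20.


Completion = start + processing = 7 + 13 = 20
Tardiness = max(0, C - d) = max(0, 20 - 20)
= max(0, 0)
= 0


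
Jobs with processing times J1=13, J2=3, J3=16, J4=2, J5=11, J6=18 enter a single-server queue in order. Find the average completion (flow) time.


Completion times:
  J1: completes at 13
  J2: completes at 16
  J3: completes at 32
  J4: completes at 34
  J5: completes at 45
  J6: completes at 63
Sum = 203
Average = 203/6
= 33.83


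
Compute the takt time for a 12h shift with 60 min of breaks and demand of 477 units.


Available = 12×60 - 60 = 660 min
Takt time = 660 / 477
= 1.38 min/unit


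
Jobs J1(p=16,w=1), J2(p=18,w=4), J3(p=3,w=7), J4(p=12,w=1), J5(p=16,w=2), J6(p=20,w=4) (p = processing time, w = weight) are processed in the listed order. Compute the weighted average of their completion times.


Completion times:
  J1: C=16, w×C=1×16=16
  J2: C=34, w×C=4×34=136
  J3: C=37, w×C=7×37=259
  J4: C=49, w×C=1×49=49
  J5: C=65, w×C=2×65=130
  J6: C=85, w×C=4×85=340
Sum w×C = 930
Sum w = 19
Weighted avg = 930/19
= 48.95


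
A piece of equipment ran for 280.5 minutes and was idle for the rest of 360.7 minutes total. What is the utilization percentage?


Utilization = busy / total × 100
= 280.5 / 360.7 × 100
= 77.8%


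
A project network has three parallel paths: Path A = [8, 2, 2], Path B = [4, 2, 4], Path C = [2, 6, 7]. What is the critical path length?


Path A: 8 + 2 + 2 = 12
Path B: 4 + 2 + 4 = 10
Path C: 2 + 6 + 7 = 15
Critical path = longest = max(12, 10, 15)
= 15 (Path C)


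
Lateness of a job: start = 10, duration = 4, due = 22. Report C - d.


Completion = 10 + 4 = 14
Lateness = C - d = 14 - 22
= -8


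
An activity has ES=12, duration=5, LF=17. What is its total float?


EF = ES + duration = 12 + 5 = 17
LS = LF - duration = 17 - 5 = 12
Total Float = LF - EF = 17 - 17
(or LS - ES = 12 - 12)
= 0


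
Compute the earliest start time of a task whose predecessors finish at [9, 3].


ES = max of all predecessor completion times
Predecessors: [9, 3]
ES = max(9, 3)
= 9


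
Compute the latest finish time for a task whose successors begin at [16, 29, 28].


LF = min of all successor start times
Successors start at: [16, 29, 28]
LF = min(16, 29, 28)
= 16


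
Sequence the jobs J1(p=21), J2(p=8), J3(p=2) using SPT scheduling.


SPT: sort by shortest processing time
  J3: p=2
  J2: p=8
  J1: p=21
Order: J3 → J2 → J1


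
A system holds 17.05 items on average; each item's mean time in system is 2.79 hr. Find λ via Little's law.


Little's law: L = λW → λ = L / W
= 17.05 / 2.79
= 6.11 per hour


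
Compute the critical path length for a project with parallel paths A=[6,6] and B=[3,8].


Path A: 6 + 6 = 12
Path B: 3 + 8 = 11
Critical path = longest = max(12, 11)
= 12 (Path A)


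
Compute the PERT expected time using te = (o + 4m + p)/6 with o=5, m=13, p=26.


te = (o + 4m + p) / 6
= (5 + 4×13 + 26) / 6
= (5 + 52 + 26) / 6
= 83 / 6
= 13.83


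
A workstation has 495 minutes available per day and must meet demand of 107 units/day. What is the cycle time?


Cycle time = available time / demand
= 495 / 107
= 4.63 min/unit


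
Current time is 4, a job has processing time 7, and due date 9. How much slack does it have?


Slack = due - current_time - processing
= 9 - 4 - 7
= -2


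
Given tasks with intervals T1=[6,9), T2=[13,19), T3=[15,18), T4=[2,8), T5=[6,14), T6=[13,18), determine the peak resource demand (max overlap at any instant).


Check each time point for overlaps:
  t=6: 3 tasks active (T1, T4, T5)
Max concurrent = 3


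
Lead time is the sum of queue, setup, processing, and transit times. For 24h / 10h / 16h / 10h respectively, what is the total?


Lead time = queue + setup + processing + transit
= 24 + 10 + 16 + 10
= 60 hours


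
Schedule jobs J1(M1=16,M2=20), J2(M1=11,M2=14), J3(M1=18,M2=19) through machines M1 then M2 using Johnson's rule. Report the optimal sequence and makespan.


Johnson's rule:
Group 1 (M1≤M2, sort by M1): ['J2', 'J1', 'J3']
Group 2 (M1>M2, sort desc M2): []
Sequence: J2 → J1 → J3
Makespan calculation:
  J2: M1 done=11, M2 done=25
  J1: M1 done=27, M2 done=47
  J3: M1 done=45, M2 done=66
= Sequence: J2 → J1 → J3, Makespan: 66


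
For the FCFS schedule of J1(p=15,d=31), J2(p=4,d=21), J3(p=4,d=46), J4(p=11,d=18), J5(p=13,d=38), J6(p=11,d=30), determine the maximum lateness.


Lateness per job (L = C - d):
  J1: C=15, d=31, L=-16
  J2: C=19, d=21, L=-2
  J3: C=23, d=46, L=-23
  J4: C=34, d=18, L=16
  J5: C=47, d=38, L=9
  J6: C=58, d=30, L=28
Lmax = max(-16, -2, -23, 16, 9, 28)
= 28


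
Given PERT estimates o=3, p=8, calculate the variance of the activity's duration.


σ² = ((p - o) / 6)² = (p - o)² / 36
= (8 - 3)² / 36
= 5² / 36
= 25 / 36
= 0.6944


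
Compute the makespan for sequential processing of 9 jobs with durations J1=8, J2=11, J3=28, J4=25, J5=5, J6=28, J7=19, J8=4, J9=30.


Sequential makespan: sum all processing times
= 8 + 11 + 28 + 25 + 5 + 28 + 19 + 4 + 30
= 158 time units


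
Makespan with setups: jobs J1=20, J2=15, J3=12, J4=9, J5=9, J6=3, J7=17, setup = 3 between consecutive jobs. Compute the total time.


Makespan = Σ processing + (n-1) × setup
= (20 + 15 + 12 + 9 + 9 + 3 + 17) + (7-1)×3
= 85 + 18
= 103 time units


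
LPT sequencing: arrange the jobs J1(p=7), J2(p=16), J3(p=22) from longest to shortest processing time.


LPT: sort by longest processing time first
  J3: p=22
  J2: p=16
  J1: p=7
Order: J3 → J2 → J1


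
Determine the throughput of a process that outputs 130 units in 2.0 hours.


Throughput = units / time
= 130 / 2.0
= 65.0 units/hour


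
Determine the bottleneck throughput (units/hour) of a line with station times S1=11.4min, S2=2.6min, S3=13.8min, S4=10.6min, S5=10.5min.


Bottleneck = longest station time
Station times: [11.4, 2.6, 13.8, 10.6, 10.5]
Max = 13.8 min
Rate = 60 / 13.8
= 4.35 units/hour (bottleneck: 13.8min)


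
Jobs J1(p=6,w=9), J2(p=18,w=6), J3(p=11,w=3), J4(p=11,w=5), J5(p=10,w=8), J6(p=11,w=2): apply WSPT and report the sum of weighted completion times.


WSPT order (by p/w): J1 → J5 → J4 → J2 → J3 → J6
  J1: C=6, w·C=9×6=54
  J5: C=16, w·C=8×16=128
  J4: C=27, w·C=5×27=135
  J2: C=45, w·C=6×45=270
  J3: C=56, w·C=3×56=168
  J6: C=67, w·C=2×67=134
Σ w·C = 889
= 889


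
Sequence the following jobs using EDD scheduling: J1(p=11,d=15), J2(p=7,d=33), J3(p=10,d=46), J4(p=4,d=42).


EDD: sort by earliest due date
  J1: d=15, p=11
  J2: d=33, p=7
  J4: d=42, p=4
  J3: d=46, p=10
Order: J1 → J2 → J4 → J3


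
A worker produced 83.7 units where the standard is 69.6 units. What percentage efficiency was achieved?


Efficiency = (actual / standard) × 100
= (83.7 / 69.6) × 100
= 120.3%


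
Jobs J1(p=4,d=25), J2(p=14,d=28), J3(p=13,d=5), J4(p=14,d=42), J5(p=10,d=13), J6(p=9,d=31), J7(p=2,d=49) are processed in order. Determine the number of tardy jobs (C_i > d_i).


Completion vs due date:
  J1: C=4, d=25 → on time
  J2: C=18, d=28 → on time
  J3: C=31, d=5 → TARDY
  J4: C=45, d=42 → TARDY
  J5: C=55, d=13 → TARDY
  J6: C=64, d=31 → TARDY
  J7: C=66, d=49 → TARDY
Tardy jobs: J3, J4, J5, J6, J7
Count = 5


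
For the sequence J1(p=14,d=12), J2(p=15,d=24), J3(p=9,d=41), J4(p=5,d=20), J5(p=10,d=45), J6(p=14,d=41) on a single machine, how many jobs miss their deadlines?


Completion vs due date:
  J1: C=14, d=12 → TARDY
  J2: C=29, d=24 → TARDY
  J3: C=38, d=41 → on time
  J4: C=43, d=20 → TARDY
  J5: C=53, d=45 → TARDY
  J6: C=67, d=41 → TARDY
Tardy jobs: J1, J2, J4, J5, J6
Count = 5


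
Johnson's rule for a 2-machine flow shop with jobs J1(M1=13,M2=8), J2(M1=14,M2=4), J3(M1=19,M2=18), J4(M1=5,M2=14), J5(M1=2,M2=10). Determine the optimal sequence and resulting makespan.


Johnson's rule:
Group 1 (M1≤M2, sort by M1): ['J5', 'J4']
Group 2 (M1>M2, sort desc M2): ['J3', 'J1', 'J2']
Sequence: J5 → J4 → J3 → J1 → J2
Makespan calculation:
  J5: M1 done=2, M2 done=12
  J4: M1 done=7, M2 done=26
  J3: M1 done=26, M2 done=44
  J1: M1 done=39, M2 done=52
  J2: M1 done=53, M2 done=57
= Sequence: J5 → J4 → J3 → J1 → J2, Makespan: 57


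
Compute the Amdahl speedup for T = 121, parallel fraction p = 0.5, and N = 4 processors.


Amdahl's law: T_p = T × ((1-p) + p/N)
= 121 × ((1-0.5) + 0.5/4)
= 121 × (0.50 + 0.1250)
= 121 × 0.6250
= 75.62
Speedup = 121/75.62
= 1.60×


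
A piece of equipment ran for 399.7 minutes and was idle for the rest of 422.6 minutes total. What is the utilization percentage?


Utilization = busy / total × 100
= 399.7 / 422.6 × 100
= 94.6%


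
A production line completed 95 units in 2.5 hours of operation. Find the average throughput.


Throughput = units / time
= 95 / 2.5
= 38.0 units/hour


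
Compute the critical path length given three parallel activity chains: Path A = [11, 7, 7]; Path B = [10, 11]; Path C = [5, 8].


Path A: 11 + 7 + 7 = 25
Path B: 10 + 11 = 21
Path C: 5 + 8 = 13
Critical path = longest = max(25, 21, 13)
= 25 (Path A)


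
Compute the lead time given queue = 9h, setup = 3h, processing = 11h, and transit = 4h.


Lead time = queue + setup + processing + transit
= 9 + 3 + 11 + 4
= 27 hours


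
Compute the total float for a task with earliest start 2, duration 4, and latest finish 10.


EF = ES + duration = 2 + 4 = 6
LS = LF - duration = 10 - 4 = 6
Total Float = LF - EF = 10 - 6
(or LS - ES = 6 - 2)
= 4


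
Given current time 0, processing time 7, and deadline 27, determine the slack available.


Slack = due - current_time - processing
= 27 - 0 - 7
= 20


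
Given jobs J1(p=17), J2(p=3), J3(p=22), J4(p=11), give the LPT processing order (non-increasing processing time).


LPT: sort by longest processing time first
  J3: p=22
  J1: p=17
  J4: p=11
  J2: p=3
Order: J3 → J1 → J4 → J2


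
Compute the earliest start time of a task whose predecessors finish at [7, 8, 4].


ES = max of all predecessor completion times
Predecessors: [7, 8, 4]
ES = max(7, 8, 4)
= 8


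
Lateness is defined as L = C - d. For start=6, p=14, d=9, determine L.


Completion = 6 + 14 = 20
Lateness = C - d = 20 - 9
= 11


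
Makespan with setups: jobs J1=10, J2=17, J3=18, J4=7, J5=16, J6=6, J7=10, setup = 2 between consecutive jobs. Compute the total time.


Makespan = Σ processing + (n-1) × setup
= (10 + 17 + 18 + 7 + 16 + 6 + 10) + (7-1)×2
= 84 + 12
= 96 time units


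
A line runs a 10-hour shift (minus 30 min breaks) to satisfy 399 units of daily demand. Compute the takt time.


Available = 10×60 - 30 = 570 min
Takt time = 570 / 399
= 1.43 min/unit


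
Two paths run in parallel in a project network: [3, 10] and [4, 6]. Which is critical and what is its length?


Path A: 3 + 10 = 13
Path B: 4 + 6 = 10
Critical path = longest = max(13, 10)
= 13 (Path A)


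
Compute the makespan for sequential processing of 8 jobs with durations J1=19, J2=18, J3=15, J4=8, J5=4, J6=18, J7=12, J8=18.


Sequential makespan: sum all processing times
= 19 + 18 + 15 + 8 + 4 + 18 + 12 + 18
= 112 time units


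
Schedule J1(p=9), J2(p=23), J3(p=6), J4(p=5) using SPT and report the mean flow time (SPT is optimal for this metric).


SPT order: J4 → J3 → J1 → J2
Completion times:
  J4: C=5
  J3: C=11
  J1: C=20
  J2: C=43
Sum = 79, n = 4
Mean flow = 79/4
= 19.75


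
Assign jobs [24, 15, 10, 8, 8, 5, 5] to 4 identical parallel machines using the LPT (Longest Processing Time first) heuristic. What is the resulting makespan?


Jobs (LPT sorted): [24, 15, 10, 8, 8, 5, 5]
Machines: 4
  J=24 → Machine 1 (load: 0+24=24)
  J=15 → Machine 2 (load: 0+15=15)
  J=10 → Machine 3 (load: 0+10=10)
  J=8 → Machine 4 (load: 0+8=8)
  J=8 → Machine 4 (load: 8+8=16)
  J=5 → Machine 3 (load: 10+5=15)
  J=5 → Machine 2 (load: 15+5=20)
Machine loads: [24, 20, 15, 16]
Makespan = max = 24 time units


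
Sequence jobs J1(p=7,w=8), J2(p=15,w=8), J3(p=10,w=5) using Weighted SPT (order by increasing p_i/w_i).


WSPT (Smith's rule): sort by p/w ascending
  J1: p/w = 7/8 = 0.875
  J2: p/w = 15/8 = 1.875
  J3: p/w = 10/5 = 2.000
Order: J1 → J2 → J3


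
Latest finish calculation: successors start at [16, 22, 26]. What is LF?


LF = min of all successor start times
Successors start at: [16, 22, 26]
LF = min(16, 22, 26)
= 16


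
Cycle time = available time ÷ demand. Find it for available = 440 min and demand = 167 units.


Cycle time = available time / demand
= 440 / 167
= 2.63 min/unit


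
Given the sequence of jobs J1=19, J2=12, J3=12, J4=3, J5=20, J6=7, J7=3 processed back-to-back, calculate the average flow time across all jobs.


Completion times:
  J1: completes at 19
  J2: completes at 31
  J3: completes at 43
  J4: completes at 46
  J5: completes at 66
  J6: completes at 73
  J7: completes at 76
Sum = 354
Average = 354/7
= 50.57


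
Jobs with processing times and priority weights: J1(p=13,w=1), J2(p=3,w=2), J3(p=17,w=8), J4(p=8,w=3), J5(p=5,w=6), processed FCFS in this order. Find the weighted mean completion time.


Completion times:
  J1: C=13, w×C=1×13=13
  J2: C=16, w×C=2×16=32
  J3: C=33, w×C=8×33=264
  J4: C=41, w×C=3×41=123
  J5: C=46, w×C=6×46=276
Sum w×C = 708
Sum w = 20
Weighted avg = 708/20
= 35.40


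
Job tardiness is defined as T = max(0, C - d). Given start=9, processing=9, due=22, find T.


Completion = start + processing = 9 + 9 = 18
Tardiness = max(0, C - d) = max(0, 18 - 22)
= max(0, -4)
= 0


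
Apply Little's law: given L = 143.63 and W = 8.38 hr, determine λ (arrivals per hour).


Little's law: L = λW → λ = L / W
= 143.63 / 8.38
= 17.14 per hour


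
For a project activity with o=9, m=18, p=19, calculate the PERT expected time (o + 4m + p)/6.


te = (o + 4m + p) / 6
= (9 + 4×18 + 19) / 6
= (9 + 72 + 19) / 6
= 100 / 6
= 16.67


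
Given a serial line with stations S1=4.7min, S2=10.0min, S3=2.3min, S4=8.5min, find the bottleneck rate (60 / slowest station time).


Bottleneck = longest station time
Station times: [4.7, 10.0, 2.3, 8.5]
Max = 10.0 min
Rate = 60 / 10.0
= 6.00 units/hour (bottleneck: 10.0min)


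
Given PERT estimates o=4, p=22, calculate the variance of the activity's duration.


σ² = ((p - o) / 6)² = (p - o)² / 36
= (22 - 4)² / 36
= 18² / 36
= 324 / 36
= 9.0000


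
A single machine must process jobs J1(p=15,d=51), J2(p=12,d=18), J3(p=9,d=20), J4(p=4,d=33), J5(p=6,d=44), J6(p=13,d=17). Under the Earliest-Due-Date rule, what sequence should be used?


EDD: sort by earliest due date
  J6: d=17, p=13
  J2: d=18, p=12
  J3: d=20, p=9
  J4: d=33, p=4
  J5: d=44, p=6
  J1: d=51, p=15
Order: J6 → J2 → J3 → J4 → J5 → J1


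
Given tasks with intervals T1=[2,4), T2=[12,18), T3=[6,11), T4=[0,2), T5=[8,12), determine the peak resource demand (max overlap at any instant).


Check each time point for overlaps:
  t=8: 2 tasks active (T3, T5)
Max concurrent = 2


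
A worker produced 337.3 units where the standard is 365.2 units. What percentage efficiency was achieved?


Efficiency = (actual / standard) × 100
= (337.3 / 365.2) × 100
= 92.4%


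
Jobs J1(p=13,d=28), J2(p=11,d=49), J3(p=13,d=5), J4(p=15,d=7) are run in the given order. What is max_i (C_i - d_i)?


Lateness per job (L = C - d):
  J1: C=13, d=28, L=-15
  J2: C=24, d=49, L=-25
  J3: C=37, d=5, L=32
  J4: C=52, d=7, L=45
Lmax = max(-15, -25, 32, 45)
= 45


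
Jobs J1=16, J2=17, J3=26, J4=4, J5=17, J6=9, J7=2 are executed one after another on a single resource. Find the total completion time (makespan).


Sequential makespan: sum all processing times
= 16 + 17 + 26 + 4 + 17 + 9 + 2
= 91 time units


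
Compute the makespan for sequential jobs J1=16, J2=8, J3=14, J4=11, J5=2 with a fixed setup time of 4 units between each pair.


Makespan = Σ processing + (n-1) × setup
= (16 + 8 + 14 + 11 + 2) + (5-1)×4
= 51 + 16
= 67 time units


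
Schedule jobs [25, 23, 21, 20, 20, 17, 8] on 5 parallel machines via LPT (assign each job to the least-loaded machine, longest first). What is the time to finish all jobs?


Jobs (LPT sorted): [25, 23, 21, 20, 20, 17, 8]
Machines: 5
  J=25 → Machine 1 (load: 0+25=25)
  J=23 → Machine 2 (load: 0+23=23)
  J=21 → Machine 3 (load: 0+21=21)
  J=20 → Machine 4 (load: 0+20=20)
  J=20 → Machine 5 (load: 0+20=20)
  J=17 → Machine 4 (load: 20+17=37)
  J=8 → Machine 5 (load: 20+8=28)
Machine loads: [25, 23, 21, 37, 28]
Makespan = max = 37 time units


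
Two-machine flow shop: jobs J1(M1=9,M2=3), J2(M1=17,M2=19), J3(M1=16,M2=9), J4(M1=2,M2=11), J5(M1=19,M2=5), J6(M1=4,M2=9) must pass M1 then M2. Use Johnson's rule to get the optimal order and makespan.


Johnson's rule:
Group 1 (M1≤M2, sort by M1): ['J4', 'J6', 'J2']
Group 2 (M1>M2, sort desc M2): ['J3', 'J5', 'J1']
Sequence: J4 → J6 → J2 → J3 → J5 → J1
Makespan calculation:
  J4: M1 done=2, M2 done=13
  J6: M1 done=6, M2 done=22
  J2: M1 done=23, M2 done=42
  J3: M1 done=39, M2 done=51
  J5: M1 done=58, M2 done=63
  J1: M1 done=67, M2 done=70
= Sequence: J4 → J6 → J2 → J3 → J5 → J1, Makespan: 70


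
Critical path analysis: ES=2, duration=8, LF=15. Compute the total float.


EF = ES + duration = 2 + 8 = 10
LS = LF - duration = 15 - 8 = 7
Total Float = LF - EF = 15 - 10
(or LS - ES = 7 - 2)
= 5


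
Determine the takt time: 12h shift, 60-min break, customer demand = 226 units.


Available = 12×60 - 60 = 660 min
Takt time = 660 / 226
= 2.92 min/unit


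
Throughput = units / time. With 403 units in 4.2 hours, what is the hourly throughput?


Throughput = units / time
= 403 / 4.2
= 96.0 units/hour


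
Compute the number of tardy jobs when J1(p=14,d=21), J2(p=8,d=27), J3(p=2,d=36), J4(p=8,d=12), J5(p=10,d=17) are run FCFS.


Completion vs due date:
  J1: C=14, d=21 → on time
  J2: C=22, d=27 → on time
  J3: C=24, d=36 → on time
  J4: C=32, d=12 → TARDY
  J5: C=42, d=17 → TARDY
Tardy jobs: J4, J5
Count = 2


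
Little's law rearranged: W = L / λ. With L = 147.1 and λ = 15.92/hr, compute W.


Little's law: L = λW → W = L / λ
= 147.1 / 15.92
= 9.24 hours


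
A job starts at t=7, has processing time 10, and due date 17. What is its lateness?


Completion = 7 + 10 = 17
Lateness = C - d = 17 - 17
= 0


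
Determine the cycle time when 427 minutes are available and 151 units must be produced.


Cycle time = available time / demand
= 427 / 151
= 2.83 min/unit


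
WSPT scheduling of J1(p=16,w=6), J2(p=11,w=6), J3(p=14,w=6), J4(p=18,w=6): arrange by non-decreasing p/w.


WSPT (Smith's rule): sort by p/w ascending
  J2: p/w = 11/6 = 1.833
  J3: p/w = 14/6 = 2.333
  J1: p/w = 16/6 = 2.667
  J4: p/w = 18/6 = 3.000
Order: J2 → J3 → J1 → J4


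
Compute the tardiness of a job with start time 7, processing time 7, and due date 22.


Completion = start + processing = 7 + 7 = 14
Tardiness = max(0, C - d) = max(0, 14 - 22)
= max(0, -8)
= 0


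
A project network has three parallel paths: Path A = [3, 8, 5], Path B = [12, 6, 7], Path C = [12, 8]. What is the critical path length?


Path A: 3 + 8 + 5 = 16
Path B: 12 + 6 + 7 = 25
Path C: 12 + 8 = 20
Critical path = longest = max(16, 25, 20)
= 25 (Path B)


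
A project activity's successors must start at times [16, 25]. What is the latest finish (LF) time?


LF = min of all successor start times
Successors start at: [16, 25]
LF = min(16, 25)
= 16


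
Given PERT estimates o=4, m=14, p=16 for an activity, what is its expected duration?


te = (o + 4m + p) / 6
= (4 + 4×14 + 16) / 6
= (4 + 56 + 16) / 6
= 76 / 6
= 12.67


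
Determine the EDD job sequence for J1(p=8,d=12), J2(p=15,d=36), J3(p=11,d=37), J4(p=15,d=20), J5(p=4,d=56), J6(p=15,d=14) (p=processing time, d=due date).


EDD: sort by earliest due date
  J1: d=12, p=8
  J6: d=14, p=15
  J4: d=20, p=15
  J2: d=36, p=15
  J3: d=37, p=11
  J5: d=56, p=4
Order: J1 → J6 → J4 → J2 → J3 → J5


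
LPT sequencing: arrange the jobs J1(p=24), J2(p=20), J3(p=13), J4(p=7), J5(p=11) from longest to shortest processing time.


LPT: sort by longest processing time first
  J1: p=24
  J2: p=20
  J3: p=13
  J5: p=11
  J4: p=7
Order: J1 → J2 → J3 → J5 → J4


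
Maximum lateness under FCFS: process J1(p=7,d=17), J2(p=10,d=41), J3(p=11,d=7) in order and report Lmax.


Lateness per job (L = C - d):
  J1: C=7, d=17, L=-10
  J2: C=17, d=41, L=-24
  J3: C=28, d=7, L=21
Lmax = max(-10, -24, 21)
= 21


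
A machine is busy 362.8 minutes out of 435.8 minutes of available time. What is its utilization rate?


Utilization = busy / total × 100
= 362.8 / 435.8 × 100
= 83.2%


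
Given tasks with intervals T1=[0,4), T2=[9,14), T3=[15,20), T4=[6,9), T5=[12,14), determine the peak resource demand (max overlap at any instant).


Check each time point for overlaps:
  t=12: 2 tasks active (T2, T5)
Max concurrent = 2


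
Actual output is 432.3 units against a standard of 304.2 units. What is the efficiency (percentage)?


Efficiency = (actual / standard) × 100
= (432.3 / 304.2) × 100
= 142.1%


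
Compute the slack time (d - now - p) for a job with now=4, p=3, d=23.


Slack = due - current_time - processing
= 23 - 4 - 3
= 16


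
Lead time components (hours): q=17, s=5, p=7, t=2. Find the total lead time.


Lead time = queue + setup + processing + transit
= 17 + 5 + 7 + 2
= 31 hours


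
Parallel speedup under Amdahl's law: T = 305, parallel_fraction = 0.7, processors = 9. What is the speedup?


Amdahl's law: T_p = T × ((1-p) + p/N)
= 305 × ((1-0.7) + 0.7/9)
= 305 × (0.30 + 0.0778)
= 305 × 0.3778
= 115.22
Speedup = 305/115.22
= 2.65×


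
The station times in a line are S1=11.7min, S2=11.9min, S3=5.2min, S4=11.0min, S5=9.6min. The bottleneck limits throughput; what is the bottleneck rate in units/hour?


Bottleneck = longest station time
Station times: [11.7, 11.9, 5.2, 11.0, 9.6]
Max = 11.9 min
Rate = 60 / 11.9
= 5.04 units/hour (bottleneck: 11.9min)


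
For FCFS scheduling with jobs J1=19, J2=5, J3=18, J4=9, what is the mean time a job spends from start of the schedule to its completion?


Completion times:
  J1: completes at 19
  J2: completes at 24
  J3: completes at 42
  J4: completes at 51
Sum = 136
Average = 136/4
= 34.00


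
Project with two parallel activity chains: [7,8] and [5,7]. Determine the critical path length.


Path A: 7 + 8 = 15
Path B: 5 + 7 = 12
Critical path = longest = max(15, 12)
= 15 (Path A)


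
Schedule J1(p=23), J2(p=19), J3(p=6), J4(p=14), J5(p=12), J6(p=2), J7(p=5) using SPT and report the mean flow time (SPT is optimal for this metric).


SPT order: J6 → J7 → J3 → J5 → J4 → J2 → J1
Completion times:
  J6: C=2
  J7: C=7
  J3: C=13
  J5: C=25
  J4: C=39
  J2: C=58
  J1: C=81
Sum = 225, n = 7
Mean flow = 225/7
= 32.14


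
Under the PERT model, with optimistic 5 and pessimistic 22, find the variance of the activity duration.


σ² = ((p - o) / 6)² = (p - o)² / 36
= (22 - 5)² / 36
= 17² / 36
= 289 / 36
= 8.0278


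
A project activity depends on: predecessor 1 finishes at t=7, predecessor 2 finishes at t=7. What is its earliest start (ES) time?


ES = max of all predecessor completion times
Predecessors: [7, 7]
ES = max(7, 7)
= 7


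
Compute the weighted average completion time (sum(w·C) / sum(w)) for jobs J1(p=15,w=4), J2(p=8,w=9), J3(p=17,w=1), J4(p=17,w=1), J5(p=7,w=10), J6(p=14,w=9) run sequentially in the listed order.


Completion times:
  J1: C=15, w×C=4×15=60
  J2: C=23, w×C=9×23=207
  J3: C=40, w×C=1×40=40
  J4: C=57, w×C=1×57=57
  J5: C=64, w×C=10×64=640
  J6: C=78, w×C=9×78=702
Sum w×C = 1706
Sum w = 34
Weighted avg = 1706/34
= 50.18


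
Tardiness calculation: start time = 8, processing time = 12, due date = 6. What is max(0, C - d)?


Completion = start + processing = 8 + 12 = 20
Tardiness = max(0, C - d) = max(0, 20 - 6)
= max(0, 14)
= 14


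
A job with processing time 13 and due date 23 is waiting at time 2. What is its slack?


Slack = due - current_time - processing
= 23 - 2 - 13
= 8


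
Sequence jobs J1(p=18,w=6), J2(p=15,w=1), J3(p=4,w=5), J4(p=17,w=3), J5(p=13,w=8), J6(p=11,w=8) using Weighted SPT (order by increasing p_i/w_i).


WSPT (Smith's rule): sort by p/w ascending
  J3: p/w = 4/5 = 0.800
  J6: p/w = 11/8 = 1.375
  J5: p/w = 13/8 = 1.625
  J1: p/w = 18/6 = 3.000
  J4: p/w = 17/3 = 5.667
  J2: p/w = 15/1 = 15.000
Order: J3 → J6 → J5 → J1 → J4 → J2


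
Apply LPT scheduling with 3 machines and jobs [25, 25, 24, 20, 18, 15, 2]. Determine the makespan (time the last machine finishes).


Jobs (LPT sorted): [25, 25, 24, 20, 18, 15, 2]
Machines: 3
  J=25 → Machine 1 (load: 0+25=25)
  J=25 → Machine 2 (load: 0+25=25)
  J=24 → Machine 3 (load: 0+24=24)
  J=20 → Machine 3 (load: 24+20=44)
  J=18 → Machine 1 (load: 25+18=43)
  J=15 → Machine 2 (load: 25+15=40)
  J=2 → Machine 2 (load: 40+2=42)
Machine loads: [43, 42, 44]
Makespan = max = 44 time units


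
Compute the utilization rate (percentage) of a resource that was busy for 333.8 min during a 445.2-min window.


Utilization = busy / total × 100
= 333.8 / 445.2 × 100
= 75.0%


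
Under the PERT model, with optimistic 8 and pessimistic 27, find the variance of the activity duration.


σ² = ((p - o) / 6)² = (p - o)² / 36
= (27 - 8)² / 36
= 19² / 36
= 361 / 36
= 10.0278


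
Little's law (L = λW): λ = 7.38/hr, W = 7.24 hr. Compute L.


Little's law: L = λ × W
= 7.38 × 7.24
= 53.43


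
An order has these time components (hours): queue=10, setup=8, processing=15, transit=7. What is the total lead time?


Lead time = queue + setup + processing + transit
= 10 + 8 + 15 + 7
= 40 hours


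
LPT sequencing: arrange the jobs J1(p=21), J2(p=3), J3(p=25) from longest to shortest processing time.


LPT: sort by longest processing time first
  J3: p=25
  J1: p=21
  J2: p=3
Order: J3 → J1 → J2


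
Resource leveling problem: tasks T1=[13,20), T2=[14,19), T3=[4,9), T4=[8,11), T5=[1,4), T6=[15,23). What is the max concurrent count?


Check each time point for overlaps:
  t=15: 3 tasks active (T1, T2, T6)
Max concurrent = 3


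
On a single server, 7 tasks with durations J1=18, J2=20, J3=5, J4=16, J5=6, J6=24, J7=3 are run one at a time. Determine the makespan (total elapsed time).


Sequential makespan: sum all processing times
= 18 + 20 + 5 + 16 + 6 + 24 + 3
= 92 time units


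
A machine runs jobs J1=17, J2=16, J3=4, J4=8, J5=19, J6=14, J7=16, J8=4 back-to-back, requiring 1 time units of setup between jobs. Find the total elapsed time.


Makespan = Σ processing + (n-1) × setup
= (17 + 16 + 4 + 8 + 19 + 14 + 16 + 4) + (8-1)×1
= 98 + 7
= 105 time units


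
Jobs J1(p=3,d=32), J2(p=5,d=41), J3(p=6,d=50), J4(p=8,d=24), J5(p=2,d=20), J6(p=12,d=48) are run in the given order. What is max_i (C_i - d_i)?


Lateness per job (L = C - d):
  J1: C=3, d=32, L=-29
  J2: C=8, d=41, L=-33
  J3: C=14, d=50, L=-36
  J4: C=22, d=24, L=-2
  J5: C=24, d=20, L=4
  J6: C=36, d=48, L=-12
Lmax = max(-29, -33, -36, -2, 4, -12)
= 4


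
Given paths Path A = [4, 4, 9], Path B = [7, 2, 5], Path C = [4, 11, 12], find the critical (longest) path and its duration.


Path A: 4 + 4 + 9 = 17
Path B: 7 + 2 + 5 = 14
Path C: 4 + 11 + 12 = 27
Critical path = longest = max(17, 14, 27)
= 27 (Path C)


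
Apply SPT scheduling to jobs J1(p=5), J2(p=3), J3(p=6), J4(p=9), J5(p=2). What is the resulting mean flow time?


SPT order: J5 → J2 → J1 → J3 → J4
Completion times:
  J5: C=2
  J2: C=5
  J1: C=10
  J3: C=16
  J4: C=25
Sum = 58, n = 5
Mean flow = 58/5
= 11.60


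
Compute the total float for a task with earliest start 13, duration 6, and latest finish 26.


EF = ES + duration = 13 + 6 = 19
LS = LF - duration = 26 - 6 = 20
Total Float = LF - EF = 26 - 19
(or LS - ES = 20 - 13)
= 7


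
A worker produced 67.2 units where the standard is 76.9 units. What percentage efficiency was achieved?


Efficiency = (actual / standard) × 100
= (67.2 / 76.9) × 100
= 87.4%


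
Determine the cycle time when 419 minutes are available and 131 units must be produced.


Cycle time = available time / demand
= 419 / 131
= 3.20 min/unit


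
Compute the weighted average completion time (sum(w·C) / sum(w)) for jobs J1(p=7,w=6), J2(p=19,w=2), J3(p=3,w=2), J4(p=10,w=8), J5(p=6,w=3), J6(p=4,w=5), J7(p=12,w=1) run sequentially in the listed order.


Completion times:
  J1: C=7, w×C=6×7=42
  J2: C=26, w×C=2×26=52
  J3: C=29, w×C=2×29=58
  J4: C=39, w×C=8×39=312
  J5: C=45, w×C=3×45=135
  J6: C=49, w×C=5×49=245
  J7: C=61, w×C=1×61=61
Sum w×C = 905
Sum w = 27
Weighted avg = 905/27
= 33.52


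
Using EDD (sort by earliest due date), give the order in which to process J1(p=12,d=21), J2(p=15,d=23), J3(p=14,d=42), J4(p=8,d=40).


EDD: sort by earliest due date
  J1: d=21, p=12
  J2: d=23, p=15
  J4: d=40, p=8
  J3: d=42, p=14
Order: J1 → J2 → J4 → J3


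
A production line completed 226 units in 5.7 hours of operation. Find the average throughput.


Throughput = units / time
= 226 / 5.7
= 39.6 units/hour


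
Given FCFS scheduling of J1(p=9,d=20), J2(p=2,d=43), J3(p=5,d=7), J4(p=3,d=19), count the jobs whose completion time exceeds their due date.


Completion vs due date:
  J1: C=9, d=20 → on time
  J2: C=11, d=43 → on time
  J3: C=16, d=7 → TARDY
  J4: C=19, d=19 → on time
Tardy jobs: J3
Count = 1


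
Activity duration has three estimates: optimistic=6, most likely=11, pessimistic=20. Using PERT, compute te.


te = (o + 4m + p) / 6
= (6 + 4×11 + 20) / 6
= (6 + 44 + 20) / 6
= 70 / 6
= 11.67


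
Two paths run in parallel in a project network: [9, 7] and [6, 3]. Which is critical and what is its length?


Path A: 9 + 7 = 16
Path B: 6 + 3 = 9
Critical path = longest = max(16, 9)
= 16 (Path A)


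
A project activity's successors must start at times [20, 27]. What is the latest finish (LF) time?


LF = min of all successor start times
Successors start at: [20, 27]
LF = min(20, 27)
= 20


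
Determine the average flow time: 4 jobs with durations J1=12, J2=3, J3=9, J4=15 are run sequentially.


Completion times:
  J1: completes at 12
  J2: completes at 15
  J3: completes at 24
  J4: completes at 39
Sum = 90
Average = 90/4
= 22.50


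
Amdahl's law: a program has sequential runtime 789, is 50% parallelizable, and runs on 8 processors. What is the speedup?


Amdahl's law: T_p = T × ((1-p) + p/N)
= 789 × ((1-0.5) + 0.5/8)
= 789 × (0.50 + 0.0625)
= 789 × 0.5625
= 443.81
Speedup = 789/443.81
= 1.78×
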